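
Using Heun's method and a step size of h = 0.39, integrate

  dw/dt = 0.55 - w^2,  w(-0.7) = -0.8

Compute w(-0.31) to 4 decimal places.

-0.8463

Heun: k1 = f(t_n, w_n); k2 = f(t_n + h, w_n + h·k1); w_{n+1} = w_n + (h/2)·(k1 + k2).
t=-0.700000, w=-0.800000:
  k1 = f(-0.700000, -0.800000) = -0.090000
  k2 = f(-0.310000, -0.835100) = -0.147392
  w ← -0.800000 + (0.39/2)·(-0.090000 + (-0.147392)) = -0.846291
w(-0.31) ≈ -0.8463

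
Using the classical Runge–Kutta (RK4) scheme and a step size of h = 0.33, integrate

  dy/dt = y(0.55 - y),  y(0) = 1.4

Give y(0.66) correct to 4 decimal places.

RK4: k1 = f(t_n, y_n); k2 = f(t_n + h/2, y_n + (h/2)·k1); k3 = f(t_n + h/2, y_n + (h/2)·k2); k4 = f(t_n + h, y_n + h·k3); y_{n+1} = y_n + (h/6)·(k1 + 2k2 + 2k3 + k4).
t=0.000000, y=1.400000:
  k1 = f(0.000000, 1.400000) = -1.190000
  k2 = f(0.165000, 1.203650) = -0.786766
  k3 = f(0.165000, 1.270184) = -0.914765
  k4 = f(0.330000, 1.098127) = -0.601914
  y ← 1.400000 + (0.33/6)·(k1 + 2k2 + 2k3 + k4) = 1.114276
t=0.330000, y=1.114276:
  k1 = f(0.330000, 1.114276) = -0.628760
  k2 = f(0.495000, 1.010531) = -0.465381
  k3 = f(0.495000, 1.037488) = -0.505764
  k4 = f(0.660000, 0.947374) = -0.376462
  y ← 1.114276 + (0.33/6)·(k1 + 2k2 + 2k3 + k4) = 0.952163
y(0.66) ≈ 0.9522

0.9522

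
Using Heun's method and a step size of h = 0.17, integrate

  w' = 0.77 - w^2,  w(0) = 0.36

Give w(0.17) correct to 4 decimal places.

Heun: k1 = f(t_n, w_n); k2 = f(t_n + h, w_n + h·k1); w_{n+1} = w_n + (h/2)·(k1 + k2).
t=0.000000, w=0.360000:
  k1 = f(0.000000, 0.360000) = 0.640400
  k2 = f(0.170000, 0.468868) = 0.550163
  w ← 0.360000 + (0.17/2)·(0.640400 + 0.550163) = 0.461198
w(0.17) ≈ 0.4612

0.4612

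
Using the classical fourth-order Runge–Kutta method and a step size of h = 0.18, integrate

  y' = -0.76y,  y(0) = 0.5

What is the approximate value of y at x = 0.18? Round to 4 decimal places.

RK4: k1 = f(x_n, y_n); k2 = f(x_n + h/2, y_n + (h/2)·k1); k3 = f(x_n + h/2, y_n + (h/2)·k2); k4 = f(x_n + h, y_n + h·k3); y_{n+1} = y_n + (h/6)·(k1 + 2k2 + 2k3 + k4).
x=0.000000, y=0.500000:
  k1 = f(0.000000, 0.500000) = -0.380000
  k2 = f(0.090000, 0.465800) = -0.354008
  k3 = f(0.090000, 0.468139) = -0.355786
  k4 = f(0.180000, 0.435959) = -0.331328
  y ← 0.500000 + (0.18/6)·(k1 + 2k2 + 2k3 + k4) = 0.436073
y(0.18) ≈ 0.4361

0.4361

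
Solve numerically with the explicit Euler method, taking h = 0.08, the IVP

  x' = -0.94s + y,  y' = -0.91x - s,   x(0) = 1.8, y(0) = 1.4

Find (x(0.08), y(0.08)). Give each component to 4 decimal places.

Euler on (x,y): x_{n+1} = x_n + h·x', y_{n+1} = y_n + h·y'.
0.000000: (1.800000, 1.400000); f=(1.400000, -1.638000) → (1.912000, 1.268960)
(x(0.08), y(0.08)) ≈ (1.9120, 1.2690)

1.9120, 1.2690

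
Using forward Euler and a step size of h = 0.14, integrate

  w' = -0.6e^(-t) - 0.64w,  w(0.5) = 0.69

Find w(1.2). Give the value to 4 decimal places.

Euler: w_{n+1} = w_n + h·f(t_n, w_n).
t=0.500000, w=0.690000: f=-0.805518 → w ← 0.690000 + 0.14·(-0.805518) = 0.577227
t=0.640000, w=0.577227: f=-0.685801 → w ← 0.577227 + 0.14·(-0.685801) = 0.481215
t=0.780000, w=0.481215: f=-0.583021 → w ← 0.481215 + 0.14·(-0.583021) = 0.399592
t=0.920000, w=0.399592: f=-0.494850 → w ← 0.399592 + 0.14·(-0.494850) = 0.330313
t=1.060000, w=0.330313: f=-0.419274 → w ← 0.330313 + 0.14·(-0.419274) = 0.271615
w(1.2) ≈ 0.2716

0.2716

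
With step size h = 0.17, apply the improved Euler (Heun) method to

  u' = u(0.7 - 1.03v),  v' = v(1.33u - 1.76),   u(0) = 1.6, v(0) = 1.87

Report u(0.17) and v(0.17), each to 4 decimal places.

Heun on (u,v): k1 = f(x_n, state_n); k2 = f(x_n + h, state_n + h·k1); state_{n+1} = state_n + (h/2)·(k1 + k2).
0.000000: (1.600000, 1.870000)
  k1 = (-1.961760, 0.688160)
  predictor → (1.266501, 1.986987)
  k2 = (-1.705466, -0.150125)
  → (1.288286, 1.915733)
(u(0.17), v(0.17)) ≈ (1.2883, 1.9157)

1.2883, 1.9157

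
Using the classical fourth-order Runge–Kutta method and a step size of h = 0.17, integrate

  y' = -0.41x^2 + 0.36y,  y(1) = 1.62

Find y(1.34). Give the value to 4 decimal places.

RK4: k1 = f(x_n, y_n); k2 = f(x_n + h/2, y_n + (h/2)·k1); k3 = f(x_n + h/2, y_n + (h/2)·k2); k4 = f(x_n + h, y_n + h·k3); y_{n+1} = y_n + (h/6)·(k1 + 2k2 + 2k3 + k4).
x=1.000000, y=1.620000:
  k1 = f(1.000000, 1.620000) = 0.173200
  k2 = f(1.085000, 1.634722) = 0.105838
  k3 = f(1.085000, 1.628996) = 0.103776
  k4 = f(1.170000, 1.637642) = 0.028302
  y ← 1.620000 + (0.17/6)·(k1 + 2k2 + 2k3 + k4) = 1.637587
x=1.170000, y=1.637587:
  k1 = f(1.170000, 1.637587) = 0.028282
  k2 = f(1.255000, 1.639991) = -0.055363
  k3 = f(1.255000, 1.632881) = -0.057923
  k4 = f(1.340000, 1.627740) = -0.150209
  y ← 1.637587 + (0.17/6)·(k1 + 2k2 + 2k3 + k4) = 1.627713
y(1.34) ≈ 1.6277

1.6277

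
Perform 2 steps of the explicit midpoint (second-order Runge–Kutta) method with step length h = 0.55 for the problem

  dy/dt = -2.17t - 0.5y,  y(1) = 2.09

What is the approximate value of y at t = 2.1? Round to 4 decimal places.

-1.7432

Midpoint: k1 = f(t_n, y_n); k2 = f(t_n + h/2, y_n + (h/2)·k1); y_{n+1} = y_n + h·k2.
t=1.000000, y=2.090000:
  k1 = f(1.000000, 2.090000) = -3.215000
  k2 = f(1.275000, 1.205875) = -3.369687
  y ← 2.090000 + 0.55·(-3.369687) = 0.236672
t=1.550000, y=0.236672:
  k1 = f(1.550000, 0.236672) = -3.481836
  k2 = f(1.825000, -0.720833) = -3.599833
  y ← 0.236672 + 0.55·(-3.599833) = -1.743237
y(2.1) ≈ -1.7432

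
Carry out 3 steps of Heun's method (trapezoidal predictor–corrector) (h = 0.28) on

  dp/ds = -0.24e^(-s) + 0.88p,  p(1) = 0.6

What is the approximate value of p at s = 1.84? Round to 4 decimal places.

Heun: k1 = f(s_n, p_n); k2 = f(s_n + h, p_n + h·k1); p_{n+1} = p_n + (h/2)·(k1 + k2).
s=1.000000, p=0.600000:
  k1 = f(1.000000, 0.600000) = 0.439709
  k2 = f(1.280000, 0.723119) = 0.569615
  p ← 0.600000 + (0.28/2)·(0.439709 + 0.569615) = 0.741305
s=1.280000, p=0.741305:
  k1 = f(1.280000, 0.741305) = 0.585620
  k2 = f(1.560000, 0.905279) = 0.746213
  p ← 0.741305 + (0.28/2)·(0.585620 + 0.746213) = 0.927762
s=1.560000, p=0.927762:
  k1 = f(1.560000, 0.927762) = 0.765998
  k2 = f(1.840000, 1.142241) = 0.967056
  p ← 0.927762 + (0.28/2)·(0.765998 + 0.967056) = 1.170390
p(1.84) ≈ 1.1704

1.1704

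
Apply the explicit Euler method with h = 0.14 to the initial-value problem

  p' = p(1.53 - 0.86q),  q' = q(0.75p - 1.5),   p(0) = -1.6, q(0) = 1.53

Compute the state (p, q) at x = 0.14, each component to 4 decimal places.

Euler on (p,q): p_{n+1} = p_n + h·p', q_{n+1} = q_n + h·q'.
0.000000: (-1.600000, 1.530000); f=(-0.342720, -4.131000) → (-1.647981, 0.951660)
(p(0.14), q(0.14)) ≈ (-1.6480, 0.9517)

-1.6480, 0.9517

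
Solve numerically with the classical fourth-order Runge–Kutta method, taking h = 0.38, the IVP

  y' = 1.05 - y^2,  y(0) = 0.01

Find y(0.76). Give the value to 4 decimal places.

RK4: k1 = f(t_n, y_n); k2 = f(t_n + h/2, y_n + (h/2)·k1); k3 = f(t_n + h/2, y_n + (h/2)·k2); k4 = f(t_n + h, y_n + h·k3); y_{n+1} = y_n + (h/6)·(k1 + 2k2 + 2k3 + k4).
t=0.000000, y=0.010000:
  k1 = f(0.000000, 0.010000) = 1.049900
  k2 = f(0.190000, 0.209481) = 1.006118
  k3 = f(0.190000, 0.201162) = 1.009534
  k4 = f(0.380000, 0.393623) = 0.895061
  y ← 0.010000 + (0.38/6)·(k1 + 2k2 + 2k3 + k4) = 0.388497
t=0.380000, y=0.388497:
  k1 = f(0.380000, 0.388497) = 0.899070
  k2 = f(0.570000, 0.559320) = 0.737161
  k3 = f(0.570000, 0.528557) = 0.770627
  k4 = f(0.760000, 0.681335) = 0.585783
  y ← 0.388497 + (0.38/6)·(k1 + 2k2 + 2k3 + k4) = 0.673524
y(0.76) ≈ 0.6735

0.6735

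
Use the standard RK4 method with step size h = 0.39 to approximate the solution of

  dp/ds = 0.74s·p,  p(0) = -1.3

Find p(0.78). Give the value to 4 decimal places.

-1.6282

RK4: k1 = f(s_n, p_n); k2 = f(s_n + h/2, p_n + (h/2)·k1); k3 = f(s_n + h/2, p_n + (h/2)·k2); k4 = f(s_n + h, p_n + h·k3); p_{n+1} = p_n + (h/6)·(k1 + 2k2 + 2k3 + k4).
s=0.000000, p=-1.300000:
  k1 = f(0.000000, -1.300000) = 0.000000
  k2 = f(0.195000, -1.300000) = -0.187590
  k3 = f(0.195000, -1.336580) = -0.192869
  k4 = f(0.390000, -1.375219) = -0.396888
  p ← -1.300000 + (0.39/6)·(k1 + 2k2 + 2k3 + k4) = -1.375257
s=0.390000, p=-1.375257:
  k1 = f(0.390000, -1.375257) = -0.396899
  k2 = f(0.585000, -1.452653) = -0.628853
  k3 = f(0.585000, -1.497884) = -0.648434
  k4 = f(0.780000, -1.628147) = -0.939766
  p ← -1.375257 + (0.39/6)·(k1 + 2k2 + 2k3 + k4) = -1.628188
p(0.78) ≈ -1.6282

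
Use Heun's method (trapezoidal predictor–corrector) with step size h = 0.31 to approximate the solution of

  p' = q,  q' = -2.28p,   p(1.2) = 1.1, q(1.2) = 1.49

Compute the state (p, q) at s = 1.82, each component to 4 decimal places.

Heun on (p,q): k1 = f(s_n, state_n); k2 = f(s_n + h, state_n + h·k1); state_{n+1} = state_n + (h/2)·(k1 + k2).
1.200000: (1.100000, 1.490000)
  k1 = (1.490000, -2.508000)
  predictor → (1.561900, 0.712520)
  k2 = (0.712520, -3.561132)
  → (1.441391, 0.549285)
1.510000: (1.441391, 0.549285)
  k1 = (0.549285, -3.286371)
  predictor → (1.611669, -0.469490)
  k2 = (-0.469490, -3.674605)
  → (1.453759, -0.529667)
(p(1.82), q(1.82)) ≈ (1.4538, -0.5297)

1.4538, -0.5297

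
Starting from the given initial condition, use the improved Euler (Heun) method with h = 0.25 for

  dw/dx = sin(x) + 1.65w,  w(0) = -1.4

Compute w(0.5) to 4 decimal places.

Heun: k1 = f(x_n, w_n); k2 = f(x_n + h, w_n + h·k1); w_{n+1} = w_n + (h/2)·(k1 + k2).
x=0.000000, w=-1.400000:
  k1 = f(0.000000, -1.400000) = -2.310000
  k2 = f(0.250000, -1.977500) = -3.015471
  w ← -1.400000 + (0.25/2)·(-2.310000 + (-3.015471)) = -2.065684
x=0.250000, w=-2.065684:
  k1 = f(0.250000, -2.065684) = -3.160974
  k2 = f(0.500000, -2.855927) = -4.232855
  w ← -2.065684 + (0.25/2)·(-3.160974 + (-4.232855)) = -2.989913
w(0.5) ≈ -2.9899

-2.9899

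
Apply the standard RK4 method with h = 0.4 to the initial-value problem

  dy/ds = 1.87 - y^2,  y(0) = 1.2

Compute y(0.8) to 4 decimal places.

RK4: k1 = f(s_n, y_n); k2 = f(s_n + h/2, y_n + (h/2)·k1); k3 = f(s_n + h/2, y_n + (h/2)·k2); k4 = f(s_n + h, y_n + h·k3); y_{n+1} = y_n + (h/6)·(k1 + 2k2 + 2k3 + k4).
s=0.000000, y=1.200000:
  k1 = f(0.000000, 1.200000) = 0.430000
  k2 = f(0.200000, 1.286000) = 0.216204
  k3 = f(0.200000, 1.243241) = 0.324352
  k4 = f(0.400000, 1.329741) = 0.101789
  y ← 1.200000 + (0.4/6)·(k1 + 2k2 + 2k3 + k4) = 1.307527
s=0.400000, y=1.307527:
  k1 = f(0.400000, 1.307527) = 0.160374
  k2 = f(0.600000, 1.339602) = 0.075468
  k3 = f(0.600000, 1.322620) = 0.120675
  k4 = f(0.800000, 1.355797) = 0.031815
  y ← 1.307527 + (0.4/6)·(k1 + 2k2 + 2k3 + k4) = 1.346492
y(0.8) ≈ 1.3465

1.3465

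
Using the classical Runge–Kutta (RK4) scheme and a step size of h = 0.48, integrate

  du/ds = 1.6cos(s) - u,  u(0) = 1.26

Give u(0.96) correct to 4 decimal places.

RK4: k1 = f(s_n, u_n); k2 = f(s_n + h/2, u_n + (h/2)·k1); k3 = f(s_n + h/2, u_n + (h/2)·k2); k4 = f(s_n + h, u_n + h·k3); u_{n+1} = u_n + (h/6)·(k1 + 2k2 + 2k3 + k4).
s=0.000000, u=1.260000:
  k1 = f(0.000000, 1.260000) = 0.340000
  k2 = f(0.240000, 1.341600) = 0.212541
  k3 = f(0.240000, 1.311010) = 0.243131
  k4 = f(0.480000, 1.376703) = 0.042489
  u ← 1.260000 + (0.48/6)·(k1 + 2k2 + 2k3 + k4) = 1.363507
s=0.480000, u=1.363507:
  k1 = f(0.480000, 1.363507) = 0.055685
  k2 = f(0.720000, 1.376871) = -0.173982
  k3 = f(0.720000, 1.321751) = -0.118862
  k4 = f(0.960000, 1.306453) = -0.388821
  u ← 1.363507 + (0.48/6)·(k1 + 2k2 + 2k3 + k4) = 1.290001
u(0.96) ≈ 1.2900

1.2900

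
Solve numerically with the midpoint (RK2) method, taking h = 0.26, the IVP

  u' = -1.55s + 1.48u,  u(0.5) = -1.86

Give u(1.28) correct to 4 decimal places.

-7.5493

Midpoint: k1 = f(s_n, u_n); k2 = f(s_n + h/2, u_n + (h/2)·k1); u_{n+1} = u_n + h·k2.
s=0.500000, u=-1.860000:
  k1 = f(0.500000, -1.860000) = -3.527800
  k2 = f(0.630000, -2.318614) = -4.408049
  u ← -1.860000 + 0.26·(-4.408049) = -3.006093
s=0.760000, u=-3.006093:
  k1 = f(0.760000, -3.006093) = -5.627017
  k2 = f(0.890000, -3.737605) = -6.911155
  u ← -3.006093 + 0.26·(-6.911155) = -4.802993
s=1.020000, u=-4.802993:
  k1 = f(1.020000, -4.802993) = -8.689430
  k2 = f(1.150000, -5.932619) = -10.562776
  u ← -4.802993 + 0.26·(-10.562776) = -7.549315
u(1.28) ≈ -7.5493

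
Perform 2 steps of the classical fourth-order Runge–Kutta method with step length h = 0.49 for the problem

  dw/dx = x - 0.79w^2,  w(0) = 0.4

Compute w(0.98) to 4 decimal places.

0.6912

RK4: k1 = f(x_n, w_n); k2 = f(x_n + h/2, w_n + (h/2)·k1); k3 = f(x_n + h/2, w_n + (h/2)·k2); k4 = f(x_n + h, w_n + h·k3); w_{n+1} = w_n + (h/6)·(k1 + 2k2 + 2k3 + k4).
x=0.000000, w=0.400000:
  k1 = f(0.000000, 0.400000) = -0.126400
  k2 = f(0.245000, 0.369032) = 0.137414
  k3 = f(0.245000, 0.433666) = 0.096427
  k4 = f(0.490000, 0.447249) = 0.331975
  w ← 0.400000 + (0.49/6)·(k1 + 2k2 + 2k3 + k4) = 0.454983
x=0.490000, w=0.454983:
  k1 = f(0.490000, 0.454983) = 0.326463
  k2 = f(0.735000, 0.534966) = 0.508911
  k3 = f(0.735000, 0.579666) = 0.469550
  k4 = f(0.980000, 0.685062) = 0.609245
  w ← 0.454983 + (0.49/6)·(k1 + 2k2 + 2k3 + k4) = 0.691214
w(0.98) ≈ 0.6912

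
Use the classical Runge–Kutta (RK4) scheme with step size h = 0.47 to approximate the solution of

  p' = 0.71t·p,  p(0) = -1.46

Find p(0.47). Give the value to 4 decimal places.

RK4: k1 = f(t_n, p_n); k2 = f(t_n + h/2, p_n + (h/2)·k1); k3 = f(t_n + h/2, p_n + (h/2)·k2); k4 = f(t_n + h, p_n + h·k3); p_{n+1} = p_n + (h/6)·(k1 + 2k2 + 2k3 + k4).
t=0.000000, p=-1.460000:
  k1 = f(0.000000, -1.460000) = 0.000000
  k2 = f(0.235000, -1.460000) = -0.243601
  k3 = f(0.235000, -1.517246) = -0.253153
  k4 = f(0.470000, -1.578982) = -0.526906
  p ← -1.460000 + (0.47/6)·(k1 + 2k2 + 2k3 + k4) = -1.579099
p(0.47) ≈ -1.5791

-1.5791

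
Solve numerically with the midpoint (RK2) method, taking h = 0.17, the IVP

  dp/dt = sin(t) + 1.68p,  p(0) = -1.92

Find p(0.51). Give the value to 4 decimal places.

Midpoint: k1 = f(t_n, p_n); k2 = f(t_n + h/2, p_n + (h/2)·k1); p_{n+1} = p_n + h·k2.
t=0.000000, p=-1.920000:
  k1 = f(0.000000, -1.920000) = -3.225600
  k2 = f(0.085000, -2.194176) = -3.601318
  p ← -1.920000 + 0.17·(-3.601318) = -2.532224
t=0.170000, p=-2.532224:
  k1 = f(0.170000, -2.532224) = -4.084954
  k2 = f(0.255000, -2.879445) = -4.585222
  p ← -2.532224 + 0.17·(-4.585222) = -3.311712
t=0.340000, p=-3.311712:
  k1 = f(0.340000, -3.311712) = -5.230189
  k2 = f(0.425000, -3.756278) = -5.898226
  p ← -3.311712 + 0.17·(-5.898226) = -4.314410
p(0.51) ≈ -4.3144

-4.3144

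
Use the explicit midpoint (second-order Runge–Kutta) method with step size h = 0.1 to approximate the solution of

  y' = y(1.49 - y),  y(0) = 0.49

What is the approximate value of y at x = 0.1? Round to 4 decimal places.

0.5402

Midpoint: k1 = f(x_n, y_n); k2 = f(x_n + h/2, y_n + (h/2)·k1); y_{n+1} = y_n + h·k2.
x=0.000000, y=0.490000:
  k1 = f(0.000000, 0.490000) = 0.490000
  k2 = f(0.050000, 0.514500) = 0.501895
  y ← 0.490000 + 0.1·0.501895 = 0.540189
y(0.1) ≈ 0.5402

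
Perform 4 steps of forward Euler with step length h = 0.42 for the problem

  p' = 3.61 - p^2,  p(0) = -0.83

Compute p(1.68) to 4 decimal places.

Euler: p_{n+1} = p_n + h·f(t_n, p_n).
t=0.000000, p=-0.830000: f=2.921100 → p ← -0.830000 + 0.42·2.921100 = 0.396862
t=0.420000, p=0.396862: f=3.452501 → p ← 0.396862 + 0.42·3.452501 = 1.846912
t=0.840000, p=1.846912: f=0.198915 → p ← 1.846912 + 0.42·0.198915 = 1.930457
t=1.260000, p=1.930457: f=-0.116663 → p ← 1.930457 + 0.42·(-0.116663) = 1.881458
p(1.68) ≈ 1.8815

1.8815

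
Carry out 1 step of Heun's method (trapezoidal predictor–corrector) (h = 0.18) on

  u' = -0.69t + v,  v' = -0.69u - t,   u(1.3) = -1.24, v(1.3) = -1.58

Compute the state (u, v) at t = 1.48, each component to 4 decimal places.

-1.7042, -1.6485

Heun on (u,v): k1 = f(t_n, state_n); k2 = f(t_n + h, state_n + h·k1); state_{n+1} = state_n + (h/2)·(k1 + k2).
1.300000: (-1.240000, -1.580000)
  k1 = (-2.477000, -0.444400)
  predictor → (-1.685860, -1.659992)
  k2 = (-2.681192, -0.316757)
  → (-1.704237, -1.648504)
(u(1.48), v(1.48)) ≈ (-1.7042, -1.6485)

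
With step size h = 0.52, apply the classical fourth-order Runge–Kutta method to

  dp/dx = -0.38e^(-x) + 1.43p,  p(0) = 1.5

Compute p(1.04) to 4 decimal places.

5.9876

RK4: k1 = f(x_n, p_n); k2 = f(x_n + h/2, p_n + (h/2)·k1); k3 = f(x_n + h/2, p_n + (h/2)·k2); k4 = f(x_n + h, p_n + h·k3); p_{n+1} = p_n + (h/6)·(k1 + 2k2 + 2k3 + k4).
x=0.000000, p=1.500000:
  k1 = f(0.000000, 1.500000) = 1.765000
  k2 = f(0.260000, 1.958900) = 2.508227
  k3 = f(0.260000, 2.152139) = 2.784559
  k4 = f(0.520000, 2.947971) = 3.989681
  p ← 1.500000 + (0.52/6)·(k1 + 2k2 + 2k3 + k4) = 2.916155
x=0.520000, p=2.916155:
  k1 = f(0.520000, 2.916155) = 3.944184
  k2 = f(0.780000, 3.941643) = 5.462356
  k3 = f(0.780000, 4.336368) = 6.026812
  k4 = f(1.040000, 6.050097) = 8.517327
  p ← 2.916155 + (0.52/6)·(k1 + 2k2 + 2k3 + k4) = 5.987609
p(1.04) ≈ 5.9876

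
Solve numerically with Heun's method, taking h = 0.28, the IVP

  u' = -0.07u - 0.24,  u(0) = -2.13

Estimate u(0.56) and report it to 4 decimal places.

-2.1799

Heun: k1 = f(t_n, u_n); k2 = f(t_n + h, u_n + h·k1); u_{n+1} = u_n + (h/2)·(k1 + k2).
t=0.000000, u=-2.130000:
  k1 = f(0.000000, -2.130000) = -0.090900
  k2 = f(0.280000, -2.155452) = -0.089118
  u ← -2.130000 + (0.28/2)·(-0.090900 + (-0.089118)) = -2.155203
t=0.280000, u=-2.155203:
  k1 = f(0.280000, -2.155203) = -0.089136
  k2 = f(0.560000, -2.180161) = -0.087389
  u ← -2.155203 + (0.28/2)·(-0.089136 + (-0.087389)) = -2.179916
u(0.56) ≈ -2.1799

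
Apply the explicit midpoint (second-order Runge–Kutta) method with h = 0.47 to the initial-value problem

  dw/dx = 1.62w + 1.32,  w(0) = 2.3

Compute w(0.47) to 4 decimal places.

5.5745

Midpoint: k1 = f(x_n, w_n); k2 = f(x_n + h/2, w_n + (h/2)·k1); w_{n+1} = w_n + h·k2.
x=0.000000, w=2.300000:
  k1 = f(0.000000, 2.300000) = 5.046000
  k2 = f(0.235000, 3.485810) = 6.967012
  w ← 2.300000 + 0.47·6.967012 = 5.574496
w(0.47) ≈ 5.5745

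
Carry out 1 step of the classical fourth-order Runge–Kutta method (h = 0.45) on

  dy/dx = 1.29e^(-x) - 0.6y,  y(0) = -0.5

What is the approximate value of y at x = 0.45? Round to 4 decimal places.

0.0238

RK4: k1 = f(x_n, y_n); k2 = f(x_n + h/2, y_n + (h/2)·k1); k3 = f(x_n + h/2, y_n + (h/2)·k2); k4 = f(x_n + h, y_n + h·k3); y_{n+1} = y_n + (h/6)·(k1 + 2k2 + 2k3 + k4).
x=0.000000, y=-0.500000:
  k1 = f(0.000000, -0.500000) = 1.590000
  k2 = f(0.225000, -0.142250) = 1.115436
  k3 = f(0.225000, -0.249027) = 1.179502
  k4 = f(0.450000, 0.030776) = 0.804075
  y ← -0.500000 + (0.45/6)·(k1 + 2k2 + 2k3 + k4) = 0.023796
y(0.45) ≈ 0.0238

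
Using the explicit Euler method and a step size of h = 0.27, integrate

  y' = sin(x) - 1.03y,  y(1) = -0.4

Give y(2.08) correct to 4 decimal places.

Euler: y_{n+1} = y_n + h·f(x_n, y_n).
x=1.000000, y=-0.400000: f=1.253471 → y ← -0.400000 + 0.27·1.253471 = -0.061563
x=1.270000, y=-0.061563: f=1.018511 → y ← -0.061563 + 0.27·1.018511 = 0.213435
x=1.540000, y=0.213435: f=0.779688 → y ← 0.213435 + 0.27·0.779688 = 0.423951
x=1.810000, y=0.423951: f=0.534858 → y ← 0.423951 + 0.27·0.534858 = 0.568362
y(2.08) ≈ 0.5684

0.5684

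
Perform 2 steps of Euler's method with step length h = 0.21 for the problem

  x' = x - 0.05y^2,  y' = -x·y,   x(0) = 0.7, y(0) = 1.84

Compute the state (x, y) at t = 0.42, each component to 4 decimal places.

Euler on (x,y): x_{n+1} = x_n + h·x', y_{n+1} = y_n + h·y'.
0.000000: (0.700000, 1.840000); f=(0.530720, -1.288000) → (0.811451, 1.569520)
0.210000: (0.811451, 1.569520); f=(0.688282, -1.273589) → (0.955990, 1.302066)
(x(0.42), y(0.42)) ≈ (0.9560, 1.3021)

0.9560, 1.3021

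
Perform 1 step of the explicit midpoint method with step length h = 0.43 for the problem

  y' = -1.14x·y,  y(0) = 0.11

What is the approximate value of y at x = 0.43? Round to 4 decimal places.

0.0984

Midpoint: k1 = f(x_n, y_n); k2 = f(x_n + h/2, y_n + (h/2)·k1); y_{n+1} = y_n + h·k2.
x=0.000000, y=0.110000:
  k1 = f(0.000000, 0.110000) = 0.000000
  k2 = f(0.215000, 0.110000) = -0.026961
  y ← 0.110000 + 0.43·(-0.026961) = 0.098407
y(0.43) ≈ 0.0984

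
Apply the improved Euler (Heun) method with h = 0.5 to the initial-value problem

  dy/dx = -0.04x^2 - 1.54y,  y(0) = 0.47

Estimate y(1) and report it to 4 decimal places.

0.1184

Heun: k1 = f(x_n, y_n); k2 = f(x_n + h, y_n + h·k1); y_{n+1} = y_n + (h/2)·(k1 + k2).
x=0.000000, y=0.470000:
  k1 = f(0.000000, 0.470000) = -0.723800
  k2 = f(0.500000, 0.108100) = -0.176474
  y ← 0.470000 + (0.5/2)·(-0.723800 + (-0.176474)) = 0.244931
x=0.500000, y=0.244931:
  k1 = f(0.500000, 0.244931) = -0.387195
  k2 = f(1.000000, 0.051334) = -0.119055
  y ← 0.244931 + (0.5/2)·(-0.387195 + (-0.119055)) = 0.118369
y(1) ≈ 0.1184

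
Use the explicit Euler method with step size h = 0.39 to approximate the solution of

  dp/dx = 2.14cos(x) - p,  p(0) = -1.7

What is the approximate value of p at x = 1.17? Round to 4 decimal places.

Euler: p_{n+1} = p_n + h·f(x_n, p_n).
x=0.000000, p=-1.700000: f=3.840000 → p ← -1.700000 + 0.39·3.840000 = -0.202400
x=0.390000, p=-0.202400: f=2.181705 → p ← -0.202400 + 0.39·2.181705 = 0.648465
x=0.780000, p=0.648465: f=0.872890 → p ← 0.648465 + 0.39·0.872890 = 0.988892
p(1.17) ≈ 0.9889

0.9889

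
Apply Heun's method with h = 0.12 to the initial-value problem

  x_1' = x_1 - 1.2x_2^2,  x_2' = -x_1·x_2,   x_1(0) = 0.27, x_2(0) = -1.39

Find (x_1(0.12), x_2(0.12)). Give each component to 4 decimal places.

0.0183, -1.3655

Heun on (x_1,x_2): k1 = f(s_n, state_n); k2 = f(s_n + h, state_n + h·k1); state_{n+1} = state_n + (h/2)·(k1 + k2).
0.000000: (0.270000, -1.390000)
  k1 = (-2.048520, 0.375300)
  predictor → (0.024178, -1.344964)
  k2 = (-2.146536, 0.032518)
  → (0.018297, -1.365531)
(x_1(0.12), x_2(0.12)) ≈ (0.0183, -1.3655)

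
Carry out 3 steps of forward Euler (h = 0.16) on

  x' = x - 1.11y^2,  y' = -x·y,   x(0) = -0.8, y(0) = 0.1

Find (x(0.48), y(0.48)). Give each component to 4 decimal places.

Euler on (x,y): x_{n+1} = x_n + h·x', y_{n+1} = y_n + h·y'.
0.000000: (-0.800000, 0.100000); f=(-0.811100, 0.080000) → (-0.929776, 0.112800)
0.160000: (-0.929776, 0.112800); f=(-0.943899, 0.104879) → (-1.080800, 0.129581)
0.320000: (-1.080800, 0.129581); f=(-1.099438, 0.140051) → (-1.256710, 0.151989)
(x(0.48), y(0.48)) ≈ (-1.2567, 0.1520)

-1.2567, 0.1520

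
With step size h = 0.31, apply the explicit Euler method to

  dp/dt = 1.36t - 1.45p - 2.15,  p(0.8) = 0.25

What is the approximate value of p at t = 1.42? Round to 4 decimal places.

Euler: p_{n+1} = p_n + h·f(t_n, p_n).
t=0.800000, p=0.250000: f=-1.424500 → p ← 0.250000 + 0.31·(-1.424500) = -0.191595
t=1.110000, p=-0.191595: f=-0.362587 → p ← -0.191595 + 0.31·(-0.362587) = -0.303997
p(1.42) ≈ -0.3040

-0.3040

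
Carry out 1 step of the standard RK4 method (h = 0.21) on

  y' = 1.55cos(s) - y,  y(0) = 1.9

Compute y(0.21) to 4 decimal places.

RK4: k1 = f(s_n, y_n); k2 = f(s_n + h/2, y_n + (h/2)·k1); k3 = f(s_n + h/2, y_n + (h/2)·k2); k4 = f(s_n + h, y_n + h·k3); y_{n+1} = y_n + (h/6)·(k1 + 2k2 + 2k3 + k4).
s=0.000000, y=1.900000:
  k1 = f(0.000000, 1.900000) = -0.350000
  k2 = f(0.105000, 1.863250) = -0.321787
  k3 = f(0.105000, 1.866212) = -0.324749
  k4 = f(0.210000, 1.831803) = -0.315855
  y ← 1.900000 + (0.21/6)·(k1 + 2k2 + 2k3 + k4) = 1.831438
y(0.21) ≈ 1.8314

1.8314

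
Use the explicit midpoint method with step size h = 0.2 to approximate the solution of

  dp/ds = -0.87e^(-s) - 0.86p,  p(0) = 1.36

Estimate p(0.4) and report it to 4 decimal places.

0.7293

Midpoint: k1 = f(s_n, p_n); k2 = f(s_n + h/2, p_n + (h/2)·k1); p_{n+1} = p_n + h·k2.
s=0.000000, p=1.360000:
  k1 = f(0.000000, 1.360000) = -2.039600
  k2 = f(0.100000, 1.156040) = -1.781403
  p ← 1.360000 + 0.2·(-1.781403) = 1.003719
s=0.200000, p=1.003719:
  k1 = f(0.200000, 1.003719) = -1.575494
  k2 = f(0.300000, 0.846170) = -1.372218
  p ← 1.003719 + 0.2·(-1.372218) = 0.729276
p(0.4) ≈ 0.7293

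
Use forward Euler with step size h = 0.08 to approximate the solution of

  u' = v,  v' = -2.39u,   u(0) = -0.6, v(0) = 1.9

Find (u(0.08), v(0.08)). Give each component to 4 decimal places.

-0.4480, 2.0147

Euler on (u,v): u_{n+1} = u_n + h·u', v_{n+1} = v_n + h·v'.
0.000000: (-0.600000, 1.900000); f=(1.900000, 1.434000) → (-0.448000, 2.014720)
(u(0.08), v(0.08)) ≈ (-0.4480, 2.0147)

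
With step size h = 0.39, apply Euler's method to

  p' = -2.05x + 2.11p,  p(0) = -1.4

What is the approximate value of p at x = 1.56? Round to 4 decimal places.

Euler: p_{n+1} = p_n + h·f(x_n, p_n).
x=0.000000, p=-1.400000: f=-2.954000 → p ← -1.400000 + 0.39·(-2.954000) = -2.552060
x=0.390000, p=-2.552060: f=-6.184347 → p ← -2.552060 + 0.39·(-6.184347) = -4.963955
x=0.780000, p=-4.963955: f=-12.072945 → p ← -4.963955 + 0.39·(-12.072945) = -9.672404
x=1.170000, p=-9.672404: f=-22.807272 → p ← -9.672404 + 0.39·(-22.807272) = -18.567240
p(1.56) ≈ -18.5672

-18.5672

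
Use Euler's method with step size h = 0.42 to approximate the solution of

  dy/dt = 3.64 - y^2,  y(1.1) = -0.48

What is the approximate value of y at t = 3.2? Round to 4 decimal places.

Euler: y_{n+1} = y_n + h·f(t_n, y_n).
t=1.100000, y=-0.480000: f=3.409600 → y ← -0.480000 + 0.42·3.409600 = 0.952032
t=1.520000, y=0.952032: f=2.733635 → y ← 0.952032 + 0.42·2.733635 = 2.100159
t=1.940000, y=2.100159: f=-0.770667 → y ← 2.100159 + 0.42·(-0.770667) = 1.776479
t=2.360000, y=1.776479: f=0.484123 → y ← 1.776479 + 0.42·0.484123 = 1.979811
t=2.780000, y=1.979811: f=-0.279650 → y ← 1.979811 + 0.42·(-0.279650) = 1.862358
y(3.2) ≈ 1.8624

1.8624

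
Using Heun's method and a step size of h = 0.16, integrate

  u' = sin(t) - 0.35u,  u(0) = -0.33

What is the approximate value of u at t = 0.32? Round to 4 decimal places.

-0.2458

Heun: k1 = f(t_n, u_n); k2 = f(t_n + h, u_n + h·k1); u_{n+1} = u_n + (h/2)·(k1 + k2).
t=0.000000, u=-0.330000:
  k1 = f(0.000000, -0.330000) = 0.115500
  k2 = f(0.160000, -0.311520) = 0.268350
  u ← -0.330000 + (0.16/2)·(0.115500 + 0.268350) = -0.299292
t=0.160000, u=-0.299292:
  k1 = f(0.160000, -0.299292) = 0.264070
  k2 = f(0.320000, -0.257041) = 0.404531
  u ← -0.299292 + (0.16/2)·(0.264070 + 0.404531) = -0.245804
u(0.32) ≈ -0.2458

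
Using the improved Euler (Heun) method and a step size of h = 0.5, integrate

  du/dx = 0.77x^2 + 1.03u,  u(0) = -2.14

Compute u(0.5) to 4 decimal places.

Heun: k1 = f(x_n, u_n); k2 = f(x_n + h, u_n + h·k1); u_{n+1} = u_n + (h/2)·(k1 + k2).
x=0.000000, u=-2.140000:
  k1 = f(0.000000, -2.140000) = -2.204200
  k2 = f(0.500000, -3.242100) = -3.146863
  u ← -2.140000 + (0.5/2)·(-2.204200 + (-3.146863)) = -3.477766
u(0.5) ≈ -3.4778

-3.4778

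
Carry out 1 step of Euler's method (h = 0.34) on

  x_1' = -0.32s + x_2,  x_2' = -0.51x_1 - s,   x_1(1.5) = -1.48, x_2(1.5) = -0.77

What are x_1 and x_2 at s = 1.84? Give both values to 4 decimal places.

-1.9050, -1.0234

Euler on (x_1,x_2): x_1_{n+1} = x_1_n + h·x_1', x_2_{n+1} = x_2_n + h·x_2'.
1.500000: (-1.480000, -0.770000); f=(-1.250000, -0.745200) → (-1.905000, -1.023368)
(x_1(1.84), x_2(1.84)) ≈ (-1.9050, -1.0234)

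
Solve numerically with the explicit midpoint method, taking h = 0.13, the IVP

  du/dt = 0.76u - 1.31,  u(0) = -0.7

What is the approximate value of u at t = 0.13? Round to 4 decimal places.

-0.9513

Midpoint: k1 = f(t_n, u_n); k2 = f(t_n + h/2, u_n + (h/2)·k1); u_{n+1} = u_n + h·k2.
t=0.000000, u=-0.700000:
  k1 = f(0.000000, -0.700000) = -1.842000
  k2 = f(0.065000, -0.819730) = -1.932995
  u ← -0.700000 + 0.13·(-1.932995) = -0.951289
u(0.13) ≈ -0.9513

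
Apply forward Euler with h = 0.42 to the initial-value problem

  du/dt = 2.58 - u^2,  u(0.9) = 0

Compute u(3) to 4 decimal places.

1.6032

Euler: u_{n+1} = u_n + h·f(t_n, u_n).
t=0.900000, u=0.000000: f=2.580000 → u ← 0.000000 + 0.42·2.580000 = 1.083600
t=1.320000, u=1.083600: f=1.405811 → u ← 1.083600 + 0.42·1.405811 = 1.674041
t=1.740000, u=1.674041: f=-0.222412 → u ← 1.674041 + 0.42·(-0.222412) = 1.580628
t=2.160000, u=1.580628: f=0.081616 → u ← 1.580628 + 0.42·0.081616 = 1.614906
t=2.580000, u=1.614906: f=-0.027923 → u ← 1.614906 + 0.42·(-0.027923) = 1.603179
u(3) ≈ 1.6032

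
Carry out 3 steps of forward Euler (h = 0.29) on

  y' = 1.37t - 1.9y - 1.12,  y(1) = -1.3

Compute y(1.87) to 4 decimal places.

Euler: y_{n+1} = y_n + h·f(t_n, y_n).
t=1.000000, y=-1.300000: f=2.720000 → y ← -1.300000 + 0.29·2.720000 = -0.511200
t=1.290000, y=-0.511200: f=1.618580 → y ← -0.511200 + 0.29·1.618580 = -0.041812
t=1.580000, y=-0.041812: f=1.124042 → y ← -0.041812 + 0.29·1.124042 = 0.284161
y(1.87) ≈ 0.2842

0.2842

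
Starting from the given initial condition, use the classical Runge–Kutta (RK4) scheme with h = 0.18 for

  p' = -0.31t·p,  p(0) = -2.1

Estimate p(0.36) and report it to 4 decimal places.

-2.0582

RK4: k1 = f(t_n, p_n); k2 = f(t_n + h/2, p_n + (h/2)·k1); k3 = f(t_n + h/2, p_n + (h/2)·k2); k4 = f(t_n + h, p_n + h·k3); p_{n+1} = p_n + (h/6)·(k1 + 2k2 + 2k3 + k4).
t=0.000000, p=-2.100000:
  k1 = f(0.000000, -2.100000) = 0.000000
  k2 = f(0.090000, -2.100000) = 0.058590
  k3 = f(0.090000, -2.094727) = 0.058443
  k4 = f(0.180000, -2.089480) = 0.116593
  p ← -2.100000 + (0.18/6)·(k1 + 2k2 + 2k3 + k4) = -2.089480
t=0.180000, p=-2.089480:
  k1 = f(0.180000, -2.089480) = 0.116593
  k2 = f(0.270000, -2.078987) = 0.174011
  k3 = f(0.270000, -2.073819) = 0.173579
  k4 = f(0.360000, -2.058236) = 0.229699
  p ← -2.089480 + (0.18/6)·(k1 + 2k2 + 2k3 + k4) = -2.058236
p(0.36) ≈ -2.0582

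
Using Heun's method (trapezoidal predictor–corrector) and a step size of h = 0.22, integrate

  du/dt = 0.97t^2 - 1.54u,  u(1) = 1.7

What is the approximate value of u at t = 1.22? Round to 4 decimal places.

Heun: k1 = f(t_n, u_n); k2 = f(t_n + h, u_n + h·k1); u_{n+1} = u_n + (h/2)·(k1 + k2).
t=1.000000, u=1.700000:
  k1 = f(1.000000, 1.700000) = -1.648000
  k2 = f(1.220000, 1.337440) = -0.615910
  u ← 1.700000 + (0.22/2)·(-1.648000 + (-0.615910)) = 1.450970
u(1.22) ≈ 1.4510

1.4510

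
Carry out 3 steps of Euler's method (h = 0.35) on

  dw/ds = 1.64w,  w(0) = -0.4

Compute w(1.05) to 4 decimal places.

-1.5598

Euler: w_{n+1} = w_n + h·f(s_n, w_n).
s=0.000000, w=-0.400000: f=-0.656000 → w ← -0.400000 + 0.35·(-0.656000) = -0.629600
s=0.350000, w=-0.629600: f=-1.032544 → w ← -0.629600 + 0.35·(-1.032544) = -0.990990
s=0.700000, w=-0.990990: f=-1.625224 → w ← -0.990990 + 0.35·(-1.625224) = -1.559819
w(1.05) ≈ -1.5598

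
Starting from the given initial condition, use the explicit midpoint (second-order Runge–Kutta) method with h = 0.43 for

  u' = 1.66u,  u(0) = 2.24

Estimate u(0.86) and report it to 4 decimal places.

8.6805

Midpoint: k1 = f(x_n, u_n); k2 = f(x_n + h/2, u_n + (h/2)·k1); u_{n+1} = u_n + h·k2.
x=0.000000, u=2.240000:
  k1 = f(0.000000, 2.240000) = 3.718400
  k2 = f(0.215000, 3.039456) = 5.045497
  u ← 2.240000 + 0.43·5.045497 = 4.409564
x=0.430000, u=4.409564:
  k1 = f(0.430000, 4.409564) = 7.319876
  k2 = f(0.645000, 5.983337) = 9.932339
  u ← 4.409564 + 0.43·9.932339 = 8.680470
u(0.86) ≈ 8.6805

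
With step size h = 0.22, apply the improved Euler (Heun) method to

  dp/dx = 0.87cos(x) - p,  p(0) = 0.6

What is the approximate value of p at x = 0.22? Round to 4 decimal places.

Heun: k1 = f(x_n, p_n); k2 = f(x_n + h, p_n + h·k1); p_{n+1} = p_n + (h/2)·(k1 + k2).
x=0.000000, p=0.600000:
  k1 = f(0.000000, 0.600000) = 0.270000
  k2 = f(0.220000, 0.659400) = 0.189631
  p ← 0.600000 + (0.22/2)·(0.270000 + 0.189631) = 0.650559
p(0.22) ≈ 0.6506

0.6506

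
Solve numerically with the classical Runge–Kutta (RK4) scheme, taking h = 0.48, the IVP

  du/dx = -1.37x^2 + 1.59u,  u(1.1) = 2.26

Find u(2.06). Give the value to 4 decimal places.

3.5513

RK4: k1 = f(x_n, u_n); k2 = f(x_n + h/2, u_n + (h/2)·k1); k3 = f(x_n + h/2, u_n + (h/2)·k2); k4 = f(x_n + h, u_n + h·k3); u_{n+1} = u_n + (h/6)·(k1 + 2k2 + 2k3 + k4).
x=1.100000, u=2.260000:
  k1 = f(1.100000, 2.260000) = 1.935700
  k2 = f(1.340000, 2.724568) = 1.872091
  k3 = f(1.340000, 2.709302) = 1.847818
  k4 = f(1.580000, 3.146953) = 1.583587
  u ← 2.260000 + (0.48/6)·(k1 + 2k2 + 2k3 + k4) = 3.136728
x=1.580000, u=3.136728:
  k1 = f(1.580000, 3.136728) = 1.567330
  k2 = f(1.820000, 3.512888) = 1.047503
  k3 = f(1.820000, 3.388129) = 0.849137
  k4 = f(2.060000, 3.544314) = -0.178272
  u ← 3.136728 + (0.48/6)·(k1 + 2k2 + 2k3 + k4) = 3.551316
u(2.06) ≈ 3.5513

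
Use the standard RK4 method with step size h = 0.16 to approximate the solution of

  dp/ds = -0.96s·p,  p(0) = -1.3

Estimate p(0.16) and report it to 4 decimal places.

-1.2841

RK4: k1 = f(s_n, p_n); k2 = f(s_n + h/2, p_n + (h/2)·k1); k3 = f(s_n + h/2, p_n + (h/2)·k2); k4 = f(s_n + h, p_n + h·k3); p_{n+1} = p_n + (h/6)·(k1 + 2k2 + 2k3 + k4).
s=0.000000, p=-1.300000:
  k1 = f(0.000000, -1.300000) = 0.000000
  k2 = f(0.080000, -1.300000) = 0.099840
  k3 = f(0.080000, -1.292013) = 0.099227
  k4 = f(0.160000, -1.284124) = 0.197241
  p ← -1.300000 + (0.16/6)·(k1 + 2k2 + 2k3 + k4) = -1.284123
p(0.16) ≈ -1.2841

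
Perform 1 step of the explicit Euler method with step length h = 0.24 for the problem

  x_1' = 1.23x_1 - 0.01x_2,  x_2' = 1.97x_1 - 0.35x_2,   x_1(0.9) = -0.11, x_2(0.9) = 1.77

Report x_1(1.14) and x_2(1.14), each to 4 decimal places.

Euler on (x_1,x_2): x_1_{n+1} = x_1_n + h·x_1', x_2_{n+1} = x_2_n + h·x_2'.
0.900000: (-0.110000, 1.770000); f=(-0.153000, -0.836200) → (-0.146720, 1.569312)
(x_1(1.14), x_2(1.14)) ≈ (-0.1467, 1.5693)

-0.1467, 1.5693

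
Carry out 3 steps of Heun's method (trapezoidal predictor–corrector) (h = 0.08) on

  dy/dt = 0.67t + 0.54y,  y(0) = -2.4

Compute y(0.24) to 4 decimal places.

-2.7119

Heun: k1 = f(t_n, y_n); k2 = f(t_n + h, y_n + h·k1); y_{n+1} = y_n + (h/2)·(k1 + k2).
t=0.000000, y=-2.400000:
  k1 = f(0.000000, -2.400000) = -1.296000
  k2 = f(0.080000, -2.503680) = -1.298387
  y ← -2.400000 + (0.08/2)·(-1.296000 + (-1.298387)) = -2.503775
t=0.080000, y=-2.503775:
  k1 = f(0.080000, -2.503775) = -1.298439
  k2 = f(0.160000, -2.607651) = -1.300931
  y ← -2.503775 + (0.08/2)·(-1.298439 + (-1.300931)) = -2.607750
t=0.160000, y=-2.607750:
  k1 = f(0.160000, -2.607750) = -1.300985
  k2 = f(0.240000, -2.711829) = -1.303588
  y ← -2.607750 + (0.08/2)·(-1.300985 + (-1.303588)) = -2.711933
y(0.24) ≈ -2.7119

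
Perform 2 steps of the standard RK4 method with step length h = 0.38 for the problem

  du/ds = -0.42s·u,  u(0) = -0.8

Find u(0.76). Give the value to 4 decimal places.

RK4: k1 = f(s_n, u_n); k2 = f(s_n + h/2, u_n + (h/2)·k1); k3 = f(s_n + h/2, u_n + (h/2)·k2); k4 = f(s_n + h, u_n + h·k3); u_{n+1} = u_n + (h/6)·(k1 + 2k2 + 2k3 + k4).
s=0.000000, u=-0.800000:
  k1 = f(0.000000, -0.800000) = 0.000000
  k2 = f(0.190000, -0.800000) = 0.063840
  k3 = f(0.190000, -0.787870) = 0.062872
  k4 = f(0.380000, -0.776109) = 0.123867
  u ← -0.800000 + (0.38/6)·(k1 + 2k2 + 2k3 + k4) = -0.776105
s=0.380000, u=-0.776105:
  k1 = f(0.380000, -0.776105) = 0.123866
  k2 = f(0.570000, -0.752570) = 0.180165
  k3 = f(0.570000, -0.741873) = 0.177605
  k4 = f(0.760000, -0.708615) = 0.226190
  u ← -0.776105 + (0.38/6)·(k1 + 2k2 + 2k3 + k4) = -0.708617
u(0.76) ≈ -0.7086

-0.7086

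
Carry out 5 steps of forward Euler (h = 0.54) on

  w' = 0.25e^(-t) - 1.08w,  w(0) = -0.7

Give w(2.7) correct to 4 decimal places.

0.0356

Euler: w_{n+1} = w_n + h·f(t_n, w_n).
t=0.000000, w=-0.700000: f=1.006000 → w ← -0.700000 + 0.54·1.006000 = -0.156760
t=0.540000, w=-0.156760: f=0.314988 → w ← -0.156760 + 0.54·0.314988 = 0.013333
t=1.080000, w=0.013333: f=0.070499 → w ← 0.013333 + 0.54·0.070499 = 0.051403
t=1.620000, w=0.051403: f=-0.006040 → w ← 0.051403 + 0.54·(-0.006040) = 0.048141
t=2.160000, w=0.048141: f=-0.023161 → w ← 0.048141 + 0.54·(-0.023161) = 0.035634
w(2.7) ≈ 0.0356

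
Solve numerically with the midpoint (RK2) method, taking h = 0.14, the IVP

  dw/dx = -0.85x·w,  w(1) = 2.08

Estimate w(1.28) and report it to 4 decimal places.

Midpoint: k1 = f(x_n, w_n); k2 = f(x_n + h/2, w_n + (h/2)·k1); w_{n+1} = w_n + h·k2.
x=1.000000, w=2.080000:
  k1 = f(1.000000, 2.080000) = -1.768000
  k2 = f(1.070000, 1.956240) = -1.779200
  w ← 2.080000 + 0.14·(-1.779200) = 1.830912
x=1.140000, w=1.830912:
  k1 = f(1.140000, 1.830912) = -1.774154
  k2 = f(1.210000, 1.706721) = -1.755363
  w ← 1.830912 + 0.14·(-1.755363) = 1.585161
w(1.28) ≈ 1.5852

1.5852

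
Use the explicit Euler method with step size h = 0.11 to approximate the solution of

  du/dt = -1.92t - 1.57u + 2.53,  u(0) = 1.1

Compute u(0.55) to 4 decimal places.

Euler: u_{n+1} = u_n + h·f(t_n, u_n).
t=0.000000, u=1.100000: f=0.803000 → u ← 1.100000 + 0.11·0.803000 = 1.188330
t=0.110000, u=1.188330: f=0.453122 → u ← 1.188330 + 0.11·0.453122 = 1.238173
t=0.220000, u=1.238173: f=0.163668 → u ← 1.238173 + 0.11·0.163668 = 1.256177
t=0.330000, u=1.256177: f=-0.075798 → u ← 1.256177 + 0.11·(-0.075798) = 1.247839
t=0.440000, u=1.247839: f=-0.273907 → u ← 1.247839 + 0.11·(-0.273907) = 1.217709
u(0.55) ≈ 1.2177

1.2177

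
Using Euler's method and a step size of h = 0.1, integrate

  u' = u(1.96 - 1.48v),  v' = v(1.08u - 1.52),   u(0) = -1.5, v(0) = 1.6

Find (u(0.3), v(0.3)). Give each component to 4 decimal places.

Euler on (u,v): u_{n+1} = u_n + h·u', v_{n+1} = v_n + h·v'.
0.000000: (-1.500000, 1.600000); f=(0.612000, -5.024000) → (-1.438800, 1.097600)
0.100000: (-1.438800, 1.097600); f=(-0.482792, -3.373917) → (-1.487079, 0.760208)
0.200000: (-1.487079, 0.760208); f=(-1.241550, -2.376446) → (-1.611234, 0.522564)
(u(0.3), v(0.3)) ≈ (-1.6112, 0.5226)

-1.6112, 0.5226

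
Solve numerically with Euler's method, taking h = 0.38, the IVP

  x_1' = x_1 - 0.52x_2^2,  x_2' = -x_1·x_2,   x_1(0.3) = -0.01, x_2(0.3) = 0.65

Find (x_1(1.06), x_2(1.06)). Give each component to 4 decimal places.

-0.2184, 0.6766

Euler on (x_1,x_2): x_1_{n+1} = x_1_n + h·x_1', x_2_{n+1} = x_2_n + h·x_2'.
0.300000: (-0.010000, 0.650000); f=(-0.229700, 0.006500) → (-0.097286, 0.652470)
0.680000: (-0.097286, 0.652470); f=(-0.318659, 0.063476) → (-0.218376, 0.676591)
(x_1(1.06), x_2(1.06)) ≈ (-0.2184, 0.6766)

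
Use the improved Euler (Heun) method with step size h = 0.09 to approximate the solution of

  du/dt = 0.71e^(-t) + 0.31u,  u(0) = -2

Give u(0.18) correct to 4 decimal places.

-1.9943

Heun: k1 = f(t_n, u_n); k2 = f(t_n + h, u_n + h·k1); u_{n+1} = u_n + (h/2)·(k1 + k2).
t=0.000000, u=-2.000000:
  k1 = f(0.000000, -2.000000) = 0.090000
  k2 = f(0.090000, -1.991900) = 0.031402
  u ← -2.000000 + (0.09/2)·(0.090000 + 0.031402) = -1.994537
t=0.090000, u=-1.994537:
  k1 = f(0.090000, -1.994537) = 0.030585
  k2 = f(0.180000, -1.991784) = -0.024411
  u ← -1.994537 + (0.09/2)·(0.030585 + (-0.024411)) = -1.994259
u(0.18) ≈ -1.9943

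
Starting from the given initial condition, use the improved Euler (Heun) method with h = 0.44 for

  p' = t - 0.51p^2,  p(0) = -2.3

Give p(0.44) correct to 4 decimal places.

Heun: k1 = f(t_n, p_n); k2 = f(t_n + h, p_n + h·k1); p_{n+1} = p_n + (h/2)·(k1 + k2).
t=0.000000, p=-2.300000:
  k1 = f(0.000000, -2.300000) = -2.697900
  k2 = f(0.440000, -3.487076) = -5.761447
  p ← -2.300000 + (0.44/2)·(-2.697900 + (-5.761447)) = -4.161056
p(0.44) ≈ -4.1611

-4.1611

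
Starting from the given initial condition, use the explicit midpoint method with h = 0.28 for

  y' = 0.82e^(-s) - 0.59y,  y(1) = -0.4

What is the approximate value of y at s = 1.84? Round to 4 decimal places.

Midpoint: k1 = f(s_n, y_n); k2 = f(s_n + h/2, y_n + (h/2)·k1); y_{n+1} = y_n + h·k2.
s=1.000000, y=-0.400000:
  k1 = f(1.000000, -0.400000) = 0.537661
  k2 = f(1.140000, -0.324727) = 0.453841
  y ← -0.400000 + 0.28·0.453841 = -0.272925
s=1.280000, y=-0.272925:
  k1 = f(1.280000, -0.272925) = 0.389016
  k2 = f(1.420000, -0.218462) = 0.327098
  y ← -0.272925 + 0.28·0.327098 = -0.181337
s=1.560000, y=-0.181337:
  k1 = f(1.560000, -0.181337) = 0.279300
  k2 = f(1.700000, -0.142235) = 0.233719
  y ← -0.181337 + 0.28·0.233719 = -0.115896
y(1.84) ≈ -0.1159

-0.1159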